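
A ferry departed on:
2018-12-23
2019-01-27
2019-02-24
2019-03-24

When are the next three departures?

2019-04-28, 2019-05-26, 2019-06-23

All dates are Sundays, 35, 28, 28 days apart.
Specifically, the 4th Sunday of each month.
April 2019 — 4th Sunday is 2019-04-28.
May 2019 — 4th Sunday is 2019-05-26.
4th Sunday of June 2019: 2019-06-23.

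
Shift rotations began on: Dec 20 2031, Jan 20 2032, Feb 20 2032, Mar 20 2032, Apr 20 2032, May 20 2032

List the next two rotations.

Jun 20 2032, Jul 20 2032

Each date is the 20th; the gaps (31, 31, 29, 31, 30) track the month lengths.
The rule is the 20th of each month.
June 2032: Jun 20 2032.
July 2032: Jul 20 2032.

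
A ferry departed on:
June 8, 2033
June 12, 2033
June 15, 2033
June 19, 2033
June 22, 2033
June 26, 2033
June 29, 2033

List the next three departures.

Gaps: 4, 3, 4, 3, 4, 3 days — not constant, but cyclic with period 2.
The events fall on every Wednesday and Sunday.
Next Sunday: July 3, 2033.
The following Wednesday is July 6, 2033.
The following Sunday is July 10, 2033.

July 3, 2033; July 6, 2033; July 10, 2033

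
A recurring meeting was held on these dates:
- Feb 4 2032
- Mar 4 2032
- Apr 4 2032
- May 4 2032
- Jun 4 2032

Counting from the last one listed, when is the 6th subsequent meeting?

Gaps: 29, 31, 30, 31 days — not constant. Every event is on the 4th of the month.
Pattern: the 4th of each month.
Next: July 2032 → Jul 4 2032.
August 2032: Aug 4 2032.
Next: September 2032 → Sep 4 2032.
Next: October 2032 → Oct 4 2032.
November 2032: Nov 4 2032.
December 2032: Dec 4 2032.

Dec 4 2032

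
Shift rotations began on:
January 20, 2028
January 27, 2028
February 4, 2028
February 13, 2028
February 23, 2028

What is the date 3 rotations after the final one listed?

March 30, 2028

Intervals are 7, 8, 9, 10 days — an arithmetic progression with common difference 1.
Next gap: 11 days. February 23, 2028 + 11 days = March 5, 2028.
Next gap: 12 days. March 5, 2028 + 12 days = March 17, 2028.
Next gap: 13 days. March 17, 2028 + 13 days = March 30, 2028.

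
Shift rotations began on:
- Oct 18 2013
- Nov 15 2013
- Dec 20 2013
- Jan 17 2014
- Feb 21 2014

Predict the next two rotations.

These are Fridays at 28- or 35-day spacing (28, 35, 28, 35).
The pattern: 3rd Friday of the month.
March 2014 — 3rd Friday is Mar 21 2014.
3rd Friday of April 2014: Apr 18 2014.

Mar 21 2014, Apr 18 2014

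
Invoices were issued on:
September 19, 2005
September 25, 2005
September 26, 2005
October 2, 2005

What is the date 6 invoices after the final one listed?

The gap pattern 6, 1, 6 repeats every 2 events.
These are the Mondays and Sundays of each week.
Next Monday: October 3, 2005.
The following Sunday is October 9, 2005.
The following Monday is October 10, 2005.
The following Sunday is October 16, 2005.
Next Monday: October 17, 2005.
The following Sunday is October 23, 2005.

October 23, 2005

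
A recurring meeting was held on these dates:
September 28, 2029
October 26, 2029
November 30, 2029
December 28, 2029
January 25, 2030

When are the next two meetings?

February 22, 2030; March 29, 2030

These are Fridays with 28, 35, 28, 28-day gaps.
Each is the final Friday of its month — November 30, 2029 is past the 28th, so '4th Friday' doesn't fit.
February 2030 ends with Friday February 22, 2030.
Last Friday of March 2030: March 29, 2030.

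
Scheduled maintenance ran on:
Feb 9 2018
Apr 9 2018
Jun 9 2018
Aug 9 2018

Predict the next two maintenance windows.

Oct 9 2018, Dec 9 2018

Each date is the 9th; the gaps (59, 61, 61) track the month lengths.
The rule is the 9th of every 2 months.
October 2018: Oct 9 2018.
December 2018: Dec 9 2018.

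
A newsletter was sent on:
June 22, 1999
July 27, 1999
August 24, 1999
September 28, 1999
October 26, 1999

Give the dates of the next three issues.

November 23, 1999; December 28, 1999; January 25, 2000

All dates are Tuesdays, 35, 28, 35, 28 days apart.
Specifically, the 4th Tuesday of each month.
4th Tuesday of November 1999: November 23, 1999.
December 1999 — 4th Tuesday is December 28, 1999.
January 2000 — 4th Tuesday is January 25, 2000.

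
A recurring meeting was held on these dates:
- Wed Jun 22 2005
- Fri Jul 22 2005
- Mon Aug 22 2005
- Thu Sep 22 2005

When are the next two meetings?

Sat Oct 22 2005, Tue Nov 22 2005

The day-of-month is always 22 (30, 31, 31 days between events).
So this recurs on the 22nd of each month.
October 2005: Sat Oct 22 2005.
November 2005: Tue Nov 22 2005.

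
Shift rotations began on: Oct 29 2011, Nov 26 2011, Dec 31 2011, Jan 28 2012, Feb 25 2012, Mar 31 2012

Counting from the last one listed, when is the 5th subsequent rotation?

Aug 25 2012

Every date is a Saturday; gaps 28, 35, 28, 28, 35 days.
Each is the last Saturday of its month (at least one falls on the 29th or later, ruling out '4th Saturday').
Last Saturday of April 2012: Apr 28 2012.
May 2012 ends with Saturday May 26 2012.
Last Saturday of June 2012: Jun 30 2012.
Last Saturday of July 2012: Jul 28 2012.
August 2012 ends with Saturday Aug 25 2012.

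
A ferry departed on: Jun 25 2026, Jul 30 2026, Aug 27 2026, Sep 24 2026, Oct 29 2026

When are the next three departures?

Every date is a Thursday; gaps 35, 28, 28, 35 days.
Each is the last Thursday of its month (at least one falls on the 29th or later, ruling out '4th Thursday').
November 2026 ends with Thursday Nov 26 2026.
December 2026 ends with Thursday Dec 31 2026.
January 2027 ends with Thursday Jan 28 2027.

Nov 26 2026, Dec 31 2026, Jan 28 2027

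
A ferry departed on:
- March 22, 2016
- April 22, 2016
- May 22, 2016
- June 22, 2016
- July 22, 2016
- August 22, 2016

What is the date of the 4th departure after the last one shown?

December 22, 2016

The day-of-month is always 22 (31, 30, 31, 30, 31 days between events).
So this recurs on the 22nd of each month.
Next: September 2016 → September 22, 2016.
Next: October 2016 → October 22, 2016.
November 2016: November 22, 2016.
December 2016: December 22, 2016.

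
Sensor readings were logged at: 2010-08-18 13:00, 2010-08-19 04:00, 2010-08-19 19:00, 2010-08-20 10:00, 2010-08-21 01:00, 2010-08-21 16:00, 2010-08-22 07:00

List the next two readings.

2010-08-22 22:00, 2010-08-23 13:00

The interval is a steady 15 hours (15, 15, 15, 15, 15, 15).
2010-08-22 07:00 + 15 h = 2010-08-22 22:00.
2010-08-22 22:00 + 15 h = 2010-08-23 13:00.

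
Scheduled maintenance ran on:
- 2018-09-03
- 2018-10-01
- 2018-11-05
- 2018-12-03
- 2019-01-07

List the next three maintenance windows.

Gaps: 28, 35, 28, 35 days — a mix of 28 and 35. Every date is a Monday.
Each is the 1st Monday of its month.
February 2019 — 1st Monday is 2019-02-04.
1st Monday of March 2019: 2019-03-04.
1st Monday of April 2019: 2019-04-01.

2019-02-04, 2019-03-04, 2019-04-01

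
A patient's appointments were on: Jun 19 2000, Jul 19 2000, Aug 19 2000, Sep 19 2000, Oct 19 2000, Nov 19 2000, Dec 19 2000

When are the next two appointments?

Each date is the 19th; the gaps (30, 31, 31, 30, 31, 30) track the month lengths.
The rule is the 19th of each month.
Next: January 2001 → Jan 19 2001.
Next: February 2001 → Feb 19 2001.

Jan 19 2001, Feb 19 2001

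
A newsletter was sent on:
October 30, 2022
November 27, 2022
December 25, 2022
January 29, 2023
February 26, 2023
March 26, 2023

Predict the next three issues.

These are Sundays with 28, 28, 35, 28, 28-day gaps.
Each is the final Sunday of its month — October 30, 2022 is past the 28th, so '4th Sunday' doesn't fit.
April 2023 ends with Sunday April 30, 2023.
May 2023 ends with Sunday May 28, 2023.
Last Sunday of June 2023: June 25, 2023.

April 30, 2023; May 28, 2023; June 25, 2023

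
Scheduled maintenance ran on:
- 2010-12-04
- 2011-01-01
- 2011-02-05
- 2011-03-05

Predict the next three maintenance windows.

2011-04-02, 2011-05-07, 2011-06-04

All dates are Saturdays, 28, 35, 28 days apart.
Specifically, the 1st Saturday of each month.
April 2011 — 1st Saturday is 2011-04-02.
May 2011 — 1st Saturday is 2011-05-07.
June 2011 — 1st Saturday is 2011-06-04.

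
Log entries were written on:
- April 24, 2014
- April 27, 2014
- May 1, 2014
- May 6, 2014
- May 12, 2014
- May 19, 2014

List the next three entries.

May 27, 2014; June 5, 2014; June 15, 2014

Gaps: 3, 4, 5, 6, 7 days — each gap is 1 larger than the previous one.
Next gap: 8 days. May 19, 2014 + 8 days = May 27, 2014.
Next gap: 9 days. May 27, 2014 + 9 days = June 5, 2014.
Next gap: 10 days. June 5, 2014 + 10 days = June 15, 2014.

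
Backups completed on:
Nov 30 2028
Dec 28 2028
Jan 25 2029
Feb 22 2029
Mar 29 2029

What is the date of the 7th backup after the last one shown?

Oct 25 2029

These are Thursdays with 28, 28, 28, 35-day gaps.
Each is the final Thursday of its month — Nov 30 2028 is past the 28th, so '4th Thursday' doesn't fit.
April 2029 ends with Thursday Apr 26 2029.
Last Thursday of May 2029: May 31 2029.
Last Thursday of June 2029: Jun 28 2029.
July 2029 ends with Thursday Jul 26 2029.
Last Thursday of August 2029: Aug 30 2029.
September 2029 ends with Thursday Sep 27 2029.
October 2029 ends with Thursday Oct 25 2029.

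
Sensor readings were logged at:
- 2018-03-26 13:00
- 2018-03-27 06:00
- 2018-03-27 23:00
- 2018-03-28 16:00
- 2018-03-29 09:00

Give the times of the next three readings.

Gaps: 17, 17, 17, 17 hours — each event is 17 hours after the previous one.
2018-03-29 09:00 + 17 h = 2018-03-30 02:00.
2018-03-30 02:00 + 17 h = 2018-03-30 19:00.
2018-03-30 19:00 + 17 h = 2018-03-31 12:00.

2018-03-30 02:00, 2018-03-30 19:00, 2018-03-31 12:00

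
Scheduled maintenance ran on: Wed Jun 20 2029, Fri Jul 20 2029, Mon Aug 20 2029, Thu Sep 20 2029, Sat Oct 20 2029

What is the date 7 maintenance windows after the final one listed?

Gaps: 30, 31, 31, 30 days — not constant. Every event is on the 20th of the month.
Pattern: the 20th of each month.
November 2029: Tue Nov 20 2029.
December 2029: Thu Dec 20 2029.
Next: January 2030 → Sun Jan 20 2030.
February 2030: Wed Feb 20 2030.
March 2030: Wed Mar 20 2030.
Next: April 2030 → Sat Apr 20 2030.
Next: May 2030 → Mon May 20 2030.

Mon May 20 2030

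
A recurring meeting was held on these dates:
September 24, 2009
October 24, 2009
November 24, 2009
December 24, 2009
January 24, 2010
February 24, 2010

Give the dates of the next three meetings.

Gaps: 30, 31, 30, 31, 31 days — not constant. Every event is on the 24th of the month.
Pattern: the 24th of each month.
March 2010: March 24, 2010.
April 2010: April 24, 2010.
Next: May 2010 → May 24, 2010.

March 24, 2010; April 24, 2010; May 24, 2010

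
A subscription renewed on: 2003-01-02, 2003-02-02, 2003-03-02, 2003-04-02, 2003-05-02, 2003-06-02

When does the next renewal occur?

2003-07-02

Gaps: 31, 28, 31, 30, 31 days — not constant. Every event is on the 2nd of the month.
Pattern: the 2nd of each month.
Next: July 2003 → 2003-07-02.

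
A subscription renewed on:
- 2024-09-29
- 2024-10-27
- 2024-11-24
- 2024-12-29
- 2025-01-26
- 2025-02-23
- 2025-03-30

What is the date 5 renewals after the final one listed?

2025-08-31

These are Sundays with 28, 28, 35, 28, 28, 35-day gaps.
Each is the final Sunday of its month — 2024-09-29 is past the 28th, so '4th Sunday' doesn't fit.
Last Sunday of April 2025: 2025-04-27.
May 2025 ends with Sunday 2025-05-25.
Last Sunday of June 2025: 2025-06-29.
July 2025 ends with Sunday 2025-07-27.
Last Sunday of August 2025: 2025-08-31.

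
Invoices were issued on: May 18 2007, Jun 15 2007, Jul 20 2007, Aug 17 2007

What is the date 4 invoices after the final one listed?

All dates are Fridays, 28, 35, 28 days apart.
Specifically, the 3rd Friday of each month.
September 2007 — 3rd Friday is Sep 21 2007.
3rd Friday of October 2007: Oct 19 2007.
3rd Friday of November 2007: Nov 16 2007.
December 2007 — 3rd Friday is Dec 21 2007.

Dec 21 2007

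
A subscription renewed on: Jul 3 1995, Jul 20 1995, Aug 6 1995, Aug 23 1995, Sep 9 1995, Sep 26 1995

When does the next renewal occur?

Oct 13 1995

Every event comes 17 days after the last (17, 17, 17, 17, 17).
Sep 26 1995 + 17 days = Oct 13 1995.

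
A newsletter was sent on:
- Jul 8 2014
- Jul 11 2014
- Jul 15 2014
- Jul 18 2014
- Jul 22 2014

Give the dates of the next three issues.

Gaps: 3, 4, 3, 4 days — not constant, but cyclic with period 2.
The events fall on every Tuesday and Friday.
Next Friday: Jul 25 2014.
Next Tuesday: Jul 29 2014.
Next Friday: Aug 1 2014.

Jul 25 2014, Jul 29 2014, Aug 1 2014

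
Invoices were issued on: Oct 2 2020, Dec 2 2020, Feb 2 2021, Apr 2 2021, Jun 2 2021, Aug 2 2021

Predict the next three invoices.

Gaps: 61, 62, 59, 61, 61 days — not constant. Every event is on the 2nd of the month.
Pattern: the 2nd of every 2 months.
Next: October 2021 → Oct 2 2021.
December 2021: Dec 2 2021.
Next: February 2022 → Feb 2 2022.

Oct 2 2021, Dec 2 2021, Feb 2 2022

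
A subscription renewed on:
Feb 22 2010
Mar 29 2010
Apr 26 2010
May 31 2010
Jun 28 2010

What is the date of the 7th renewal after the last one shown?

Every date is a Monday; gaps 35, 28, 35, 28 days.
Each is the last Monday of its month (at least one falls on the 29th or later, ruling out '4th Monday').
July 2010 ends with Monday Jul 26 2010.
August 2010 ends with Monday Aug 30 2010.
Last Monday of September 2010: Sep 27 2010.
October 2010 ends with Monday Oct 25 2010.
Last Monday of November 2010: Nov 29 2010.
Last Monday of December 2010: Dec 27 2010.
Last Monday of January 2011: Jan 31 2011.

Jan 31 2011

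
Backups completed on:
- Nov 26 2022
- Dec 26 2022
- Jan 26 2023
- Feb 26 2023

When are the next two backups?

Gaps: 30, 31, 31 days — not constant. Every event is on the 26th of the month.
Pattern: the 26th of each month.
Next: March 2023 → Mar 26 2023.
Next: April 2023 → Apr 26 2023.

Mar 26 2023, Apr 26 2023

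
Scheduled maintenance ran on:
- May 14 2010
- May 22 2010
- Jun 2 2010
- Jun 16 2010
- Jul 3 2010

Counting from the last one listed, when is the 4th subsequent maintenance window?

Oct 9 2010

Gaps: 8, 11, 14, 17 days — each gap is 3 larger than the previous one.
Next gap: 20 days. Jul 3 2010 + 20 days = Jul 23 2010.
Next gap: 23 days. Jul 23 2010 + 23 days = Aug 15 2010.
Next gap: 26 days. Aug 15 2010 + 26 days = Sep 10 2010.
Next gap: 29 days. Sep 10 2010 + 29 days = Oct 9 2010.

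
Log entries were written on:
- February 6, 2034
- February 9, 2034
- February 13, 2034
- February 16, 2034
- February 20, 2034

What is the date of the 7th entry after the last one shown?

Every event lands on a Monday or Thursday (gaps cycle 3, 4, 3, 4).
So the schedule is: every Monday and Thursday.
The following Thursday is February 23, 2034.
Next Monday: February 27, 2034.
The following Thursday is March 2, 2034.
The following Monday is March 6, 2034.
The following Thursday is March 9, 2034.
The following Monday is March 13, 2034.
Next Thursday: March 16, 2034.

March 16, 2034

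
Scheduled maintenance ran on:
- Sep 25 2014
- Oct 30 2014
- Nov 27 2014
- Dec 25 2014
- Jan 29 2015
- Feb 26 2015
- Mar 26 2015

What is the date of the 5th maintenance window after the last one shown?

Every date is a Thursday; gaps 35, 28, 28, 35, 28, 28 days.
Each is the last Thursday of its month (at least one falls on the 29th or later, ruling out '4th Thursday').
April 2015 ends with Thursday Apr 30 2015.
May 2015 ends with Thursday May 28 2015.
Last Thursday of June 2015: Jun 25 2015.
July 2015 ends with Thursday Jul 30 2015.
August 2015 ends with Thursday Aug 27 2015.

Aug 27 2015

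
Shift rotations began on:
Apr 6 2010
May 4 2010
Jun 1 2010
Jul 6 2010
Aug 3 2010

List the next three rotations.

All dates are Tuesdays, 28, 28, 35, 28 days apart.
Specifically, the 1st Tuesday of each month.
1st Tuesday of September 2010: Sep 7 2010.
1st Tuesday of October 2010: Oct 5 2010.
1st Tuesday of November 2010: Nov 2 2010.

Sep 7 2010, Oct 5 2010, Nov 2 2010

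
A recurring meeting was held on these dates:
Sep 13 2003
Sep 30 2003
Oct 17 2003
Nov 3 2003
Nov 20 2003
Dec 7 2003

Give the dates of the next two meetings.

The spacing is 17, 17, 17, 17, 17 days — always 17 days.
Dec 7 2003 + 17 days = Dec 24 2003.
Dec 24 2003 + 17 days = Jan 10 2004.

Dec 24 2003, Jan 10 2004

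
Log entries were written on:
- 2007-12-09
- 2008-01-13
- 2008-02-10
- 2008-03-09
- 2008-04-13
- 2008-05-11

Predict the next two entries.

2008-06-08, 2008-07-13

All dates are Sundays, 35, 28, 28, 35, 28 days apart.
Specifically, the 2nd Sunday of each month.
June 2008 — 2nd Sunday is 2008-06-08.
July 2008 — 2nd Sunday is 2008-07-13.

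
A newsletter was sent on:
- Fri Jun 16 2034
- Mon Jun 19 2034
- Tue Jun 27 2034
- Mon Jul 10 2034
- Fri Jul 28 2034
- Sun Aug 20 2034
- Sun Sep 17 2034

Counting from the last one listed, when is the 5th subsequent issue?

Fri Apr 20 2035

Intervals are 3, 8, 13, 18, 23, 28 days — an arithmetic progression with common difference 5.
Next gap: 33 days. Sun Sep 17 2034 + 33 days = Fri Oct 20 2034.
Next gap: 38 days. Fri Oct 20 2034 + 38 days = Mon Nov 27 2034.
Next gap: 43 days. Mon Nov 27 2034 + 43 days = Tue Jan 9 2035.
Next gap: 48 days. Tue Jan 9 2035 + 48 days = Mon Feb 26 2035.
Next gap: 53 days. Mon Feb 26 2035 + 53 days = Fri Apr 20 2035.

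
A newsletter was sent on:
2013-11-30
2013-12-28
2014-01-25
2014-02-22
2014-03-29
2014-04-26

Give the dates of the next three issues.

2014-05-31, 2014-06-28, 2014-07-26

Every date is a Saturday; gaps 28, 28, 28, 35, 28 days.
Each is the last Saturday of its month (at least one falls on the 29th or later, ruling out '4th Saturday').
May 2014 ends with Saturday 2014-05-31.
Last Saturday of June 2014: 2014-06-28.
Last Saturday of July 2014: 2014-07-26.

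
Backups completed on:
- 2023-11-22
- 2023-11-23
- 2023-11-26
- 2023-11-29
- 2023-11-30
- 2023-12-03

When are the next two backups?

2023-12-06, 2023-12-07

Every event lands on a Wednesday or Thursday or Sunday (gaps cycle 1, 3, 3, 1, 3).
So the schedule is: every Wednesday, Thursday and Sunday.
The following Wednesday is 2023-12-06.
The following Thursday is 2023-12-07.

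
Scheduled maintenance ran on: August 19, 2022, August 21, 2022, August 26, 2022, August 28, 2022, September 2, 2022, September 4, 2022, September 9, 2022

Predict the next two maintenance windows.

The gap pattern 2, 5, 2, 5, 2, 5 repeats every 2 events.
These are the Fridays and Sundays of each week.
The following Sunday is September 11, 2022.
The following Friday is September 16, 2022.

September 11, 2022; September 16, 2022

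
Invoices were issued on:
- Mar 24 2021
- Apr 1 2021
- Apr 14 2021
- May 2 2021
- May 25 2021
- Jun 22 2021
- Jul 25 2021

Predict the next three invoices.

The spacing grows by 5 each time: 8, 13, 18, 23, 28, 33 days.
Next gap: 38 days. Jul 25 2021 + 38 days = Sep 1 2021.
Next gap: 43 days. Sep 1 2021 + 43 days = Oct 14 2021.
Next gap: 48 days. Oct 14 2021 + 48 days = Dec 1 2021.

Sep 1 2021, Oct 14 2021, Dec 1 2021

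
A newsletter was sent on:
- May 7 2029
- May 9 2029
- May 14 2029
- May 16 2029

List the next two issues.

May 21 2029, May 23 2029

The gap pattern 2, 5, 2 repeats every 2 events.
These are the Mondays and Wednesdays of each week.
Next Monday: May 21 2029.
Next Wednesday: May 23 2029.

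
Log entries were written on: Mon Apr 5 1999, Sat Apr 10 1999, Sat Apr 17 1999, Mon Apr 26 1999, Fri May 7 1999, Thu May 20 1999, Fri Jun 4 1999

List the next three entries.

Mon Jun 21 1999, Sat Jul 10 1999, Sat Jul 31 1999

Intervals are 5, 7, 9, 11, 13, 15 days — an arithmetic progression with common difference 2.
Next gap: 17 days. Fri Jun 4 1999 + 17 days = Mon Jun 21 1999.
Next gap: 19 days. Mon Jun 21 1999 + 19 days = Sat Jul 10 1999.
Next gap: 21 days. Sat Jul 10 1999 + 21 days = Sat Jul 31 1999.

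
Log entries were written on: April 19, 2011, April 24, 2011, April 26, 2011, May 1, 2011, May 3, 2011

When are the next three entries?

May 8, 2011; May 10, 2011; May 15, 2011

Every event lands on a Tuesday or Sunday (gaps cycle 5, 2, 5, 2).
So the schedule is: every Tuesday and Sunday.
The following Sunday is May 8, 2011.
The following Tuesday is May 10, 2011.
The following Sunday is May 15, 2011.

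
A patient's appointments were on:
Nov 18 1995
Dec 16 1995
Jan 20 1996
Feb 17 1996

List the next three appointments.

All dates are Saturdays, 28, 35, 28 days apart.
Specifically, the 3rd Saturday of each month.
March 1996 — 3rd Saturday is Mar 16 1996.
3rd Saturday of April 1996: Apr 20 1996.
3rd Saturday of May 1996: May 18 1996.

Mar 16 1996, Apr 20 1996, May 18 1996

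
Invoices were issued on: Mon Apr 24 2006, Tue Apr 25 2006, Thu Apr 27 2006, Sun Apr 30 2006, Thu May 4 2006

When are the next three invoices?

Tue May 9 2006, Mon May 15 2006, Mon May 22 2006

Intervals are 1, 2, 3, 4 days — an arithmetic progression with common difference 1.
Next gap: 5 days. Thu May 4 2006 + 5 days = Tue May 9 2006.
Next gap: 6 days. Tue May 9 2006 + 6 days = Mon May 15 2006.
Next gap: 7 days. Mon May 15 2006 + 7 days = Mon May 22 2006.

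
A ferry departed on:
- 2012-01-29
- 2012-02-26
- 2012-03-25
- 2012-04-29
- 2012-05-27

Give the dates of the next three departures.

These are Sundays with 28, 28, 35, 28-day gaps.
Each is the final Sunday of its month — 2012-01-29 is past the 28th, so '4th Sunday' doesn't fit.
Last Sunday of June 2012: 2012-06-24.
Last Sunday of July 2012: 2012-07-29.
August 2012 ends with Sunday 2012-08-26.

2012-06-24, 2012-07-29, 2012-08-26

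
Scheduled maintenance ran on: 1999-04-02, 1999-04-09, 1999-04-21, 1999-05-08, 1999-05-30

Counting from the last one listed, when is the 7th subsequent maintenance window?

2000-03-19

Intervals are 7, 12, 17, 22 days — an arithmetic progression with common difference 5.
Next gap: 27 days. 1999-05-30 + 27 days = 1999-06-26.
Next gap: 32 days. 1999-06-26 + 32 days = 1999-07-28.
Next gap: 37 days. 1999-07-28 + 37 days = 1999-09-03.
Next gap: 42 days. 1999-09-03 + 42 days = 1999-10-15.
Next gap: 47 days. 1999-10-15 + 47 days = 1999-12-01.
Next gap: 52 days. 1999-12-01 + 52 days = 2000-01-22.
Next gap: 57 days. 2000-01-22 + 57 days = 2000-03-19.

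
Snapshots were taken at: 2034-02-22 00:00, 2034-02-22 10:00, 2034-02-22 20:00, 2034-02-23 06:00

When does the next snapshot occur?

Gaps: 10, 10, 10 hours — each event is 10 hours after the previous one.
2034-02-23 06:00 + 10 h = 2034-02-23 16:00.

2034-02-23 16:00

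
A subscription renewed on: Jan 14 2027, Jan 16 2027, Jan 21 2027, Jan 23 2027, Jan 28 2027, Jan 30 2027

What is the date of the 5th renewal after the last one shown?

Feb 18 2027

The gap pattern 2, 5, 2, 5, 2 repeats every 2 events.
These are the Thursdays and Saturdays of each week.
Next Thursday: Feb 4 2027.
Next Saturday: Feb 6 2027.
The following Thursday is Feb 11 2027.
Next Saturday: Feb 13 2027.
The following Thursday is Feb 18 2027.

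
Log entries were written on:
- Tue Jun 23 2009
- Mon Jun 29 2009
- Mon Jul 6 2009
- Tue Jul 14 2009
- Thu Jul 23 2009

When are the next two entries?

Gaps: 6, 7, 8, 9 days — each gap is 1 larger than the previous one.
Next gap: 10 days. Thu Jul 23 2009 + 10 days = Sun Aug 2 2009.
Next gap: 11 days. Sun Aug 2 2009 + 11 days = Thu Aug 13 2009.

Sun Aug 2 2009, Thu Aug 13 2009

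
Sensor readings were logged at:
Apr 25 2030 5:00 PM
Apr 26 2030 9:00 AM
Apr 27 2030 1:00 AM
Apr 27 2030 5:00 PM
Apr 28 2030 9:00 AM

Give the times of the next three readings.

Apr 29 2030 1:00 AM, Apr 29 2030 5:00 PM, Apr 30 2030 9:00 AM

The interval is a steady 16 hours (16, 16, 16, 16).
Apr 28 2030 9:00 AM + 16 h = Apr 29 2030 1:00 AM.
Apr 29 2030 1:00 AM + 16 h = Apr 29 2030 5:00 PM.
Apr 29 2030 5:00 PM + 16 h = Apr 30 2030 9:00 AM.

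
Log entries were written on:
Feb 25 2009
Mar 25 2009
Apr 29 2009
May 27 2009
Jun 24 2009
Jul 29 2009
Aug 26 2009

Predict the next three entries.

These are Wednesdays with 28, 35, 28, 28, 35, 28-day gaps.
Each is the final Wednesday of its month — Apr 29 2009 is past the 28th, so '4th Wednesday' doesn't fit.
September 2009 ends with Wednesday Sep 30 2009.
Last Wednesday of October 2009: Oct 28 2009.
November 2009 ends with Wednesday Nov 25 2009.

Sep 30 2009, Oct 28 2009, Nov 25 2009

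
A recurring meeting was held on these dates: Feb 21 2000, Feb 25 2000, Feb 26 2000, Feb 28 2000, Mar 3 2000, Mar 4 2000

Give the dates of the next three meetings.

Mar 6 2000, Mar 10 2000, Mar 11 2000

The gap pattern 4, 1, 2, 4, 1 repeats every 3 events.
These are the Mondays, Fridays and Saturdays of each week.
Next Monday: Mar 6 2000.
Next Friday: Mar 10 2000.
The following Saturday is Mar 11 2000.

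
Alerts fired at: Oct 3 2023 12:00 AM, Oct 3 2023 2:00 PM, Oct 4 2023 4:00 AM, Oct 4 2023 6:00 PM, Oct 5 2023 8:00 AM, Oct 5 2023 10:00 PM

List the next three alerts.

Gaps: 14, 14, 14, 14, 14 hours — each event is 14 hours after the previous one.
Oct 5 2023 10:00 PM + 14 h = Oct 6 2023 12:00 PM.
Oct 6 2023 12:00 PM + 14 h = Oct 7 2023 2:00 AM.
Oct 7 2023 2:00 AM + 14 h = Oct 7 2023 4:00 PM.

Oct 6 2023 12:00 PM, Oct 7 2023 2:00 AM, Oct 7 2023 4:00 PM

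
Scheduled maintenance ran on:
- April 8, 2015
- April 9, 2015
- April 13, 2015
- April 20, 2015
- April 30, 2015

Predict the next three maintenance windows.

May 13, 2015; May 29, 2015; June 17, 2015

The spacing grows by 3 each time: 1, 4, 7, 10 days.
Next gap: 13 days. April 30, 2015 + 13 days = May 13, 2015.
Next gap: 16 days. May 13, 2015 + 16 days = May 29, 2015.
Next gap: 19 days. May 29, 2015 + 19 days = June 17, 2015.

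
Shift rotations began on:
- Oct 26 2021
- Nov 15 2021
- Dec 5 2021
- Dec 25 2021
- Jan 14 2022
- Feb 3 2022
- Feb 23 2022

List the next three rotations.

Mar 15 2022, Apr 4 2022, Apr 24 2022

Every event comes 20 days after the last (20, 20, 20, 20, 20, 20).
Feb 23 2022 + 20 days = Mar 15 2022.
Mar 15 2022 + 20 days = Apr 4 2022.
Apr 4 2022 + 20 days = Apr 24 2022.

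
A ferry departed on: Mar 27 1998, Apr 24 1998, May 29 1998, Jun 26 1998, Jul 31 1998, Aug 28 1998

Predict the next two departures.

All Fridays; the gaps (28, 35, 28, 35, 28) vary with month length.
This is the last Friday of each month.
September 1998 ends with Friday Sep 25 1998.
Last Friday of October 1998: Oct 30 1998.

Sep 25 1998, Oct 30 1998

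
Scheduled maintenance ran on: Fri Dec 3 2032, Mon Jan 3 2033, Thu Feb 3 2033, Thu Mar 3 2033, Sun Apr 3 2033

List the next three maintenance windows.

Tue May 3 2033, Fri Jun 3 2033, Sun Jul 3 2033

Each date is the 3rd; the gaps (31, 31, 28, 31) track the month lengths.
The rule is the 3rd of each month.
Next: May 2033 → Tue May 3 2033.
June 2033: Fri Jun 3 2033.
July 2033: Sun Jul 3 2033.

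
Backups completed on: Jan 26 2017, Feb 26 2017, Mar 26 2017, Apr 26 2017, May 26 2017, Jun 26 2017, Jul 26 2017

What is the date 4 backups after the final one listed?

Nov 26 2017

The day-of-month is always 26 (31, 28, 31, 30, 31, 30 days between events).
So this recurs on the 26th of each month.
August 2017: Aug 26 2017.
September 2017: Sep 26 2017.
Next: October 2017 → Oct 26 2017.
November 2017: Nov 26 2017.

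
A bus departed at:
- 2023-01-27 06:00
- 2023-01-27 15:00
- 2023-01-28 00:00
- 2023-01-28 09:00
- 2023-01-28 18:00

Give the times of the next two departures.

2023-01-29 03:00, 2023-01-29 12:00

Spacing: 9, 9, 9, 9 h — constant 9 h.
2023-01-28 18:00 + 9 h = 2023-01-29 03:00.
2023-01-29 03:00 + 9 h = 2023-01-29 12:00.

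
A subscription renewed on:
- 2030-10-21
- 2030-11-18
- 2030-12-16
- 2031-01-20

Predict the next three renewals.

2031-02-17, 2031-03-17, 2031-04-21

Gaps: 28, 28, 35 days — a mix of 28 and 35. Every date is a Monday.
Each is the 3rd Monday of its month.
3rd Monday of February 2031: 2031-02-17.
3rd Monday of March 2031: 2031-03-17.
3rd Monday of April 2031: 2031-04-21.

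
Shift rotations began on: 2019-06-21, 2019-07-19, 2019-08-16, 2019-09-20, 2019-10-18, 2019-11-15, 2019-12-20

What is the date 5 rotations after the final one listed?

All dates are Fridays, 28, 28, 35, 28, 28, 35 days apart.
Specifically, the 3rd Friday of each month.
January 2020 — 3rd Friday is 2020-01-17.
3rd Friday of February 2020: 2020-02-21.
3rd Friday of March 2020: 2020-03-20.
April 2020 — 3rd Friday is 2020-04-17.
May 2020 — 3rd Friday is 2020-05-15.

2020-05-15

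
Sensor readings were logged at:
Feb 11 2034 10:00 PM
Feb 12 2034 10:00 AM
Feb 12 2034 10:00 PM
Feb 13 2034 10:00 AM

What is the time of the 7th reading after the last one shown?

Feb 16 2034 10:00 PM

Spacing: 12, 12, 12 h — constant 12 h.
Feb 13 2034 10:00 AM + 12 h = Feb 13 2034 10:00 PM.
Feb 13 2034 10:00 PM + 12 h = Feb 14 2034 10:00 AM.
Feb 14 2034 10:00 AM + 12 h = Feb 14 2034 10:00 PM.
Feb 14 2034 10:00 PM + 12 h = Feb 15 2034 10:00 AM.
Feb 15 2034 10:00 AM + 12 h = Feb 15 2034 10:00 PM.
Feb 15 2034 10:00 PM + 12 h = Feb 16 2034 10:00 AM.
Feb 16 2034 10:00 AM + 12 h = Feb 16 2034 10:00 PM.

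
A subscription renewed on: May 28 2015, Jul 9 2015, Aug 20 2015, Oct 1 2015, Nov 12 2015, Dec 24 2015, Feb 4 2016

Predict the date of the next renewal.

Mar 17 2016

Gaps between consecutive events: 42, 42, 42, 42, 42, 42 days — a constant 42-day interval.
Feb 4 2016 + 42 days = Mar 17 2016.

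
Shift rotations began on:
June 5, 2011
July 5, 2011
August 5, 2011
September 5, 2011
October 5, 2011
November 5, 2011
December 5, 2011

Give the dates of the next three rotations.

The day-of-month is always 5 (30, 31, 31, 30, 31, 30 days between events).
So this recurs on the 5th of each month.
Next: January 2012 → January 5, 2012.
February 2012: February 5, 2012.
Next: March 2012 → March 5, 2012.

January 5, 2012; February 5, 2012; March 5, 2012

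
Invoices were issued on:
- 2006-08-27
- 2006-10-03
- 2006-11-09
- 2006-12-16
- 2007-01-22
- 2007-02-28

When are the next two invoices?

Gaps between consecutive events: 37, 37, 37, 37, 37 days — a constant 37-day interval.
2007-02-28 + 37 days = 2007-04-06.
2007-04-06 + 37 days = 2007-05-13.

2007-04-06, 2007-05-13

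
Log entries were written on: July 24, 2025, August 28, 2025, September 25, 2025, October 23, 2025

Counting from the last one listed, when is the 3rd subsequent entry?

January 22, 2026

Gaps: 35, 28, 28 days — a mix of 28 and 35. Every date is a Thursday.
Each is the 4th Thursday of its month.
November 2025 — 4th Thursday is November 27, 2025.
December 2025 — 4th Thursday is December 25, 2025.
4th Thursday of January 2026: January 22, 2026.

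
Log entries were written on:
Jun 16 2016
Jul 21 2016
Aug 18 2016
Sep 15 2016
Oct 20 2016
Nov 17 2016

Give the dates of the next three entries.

Dec 15 2016, Jan 19 2017, Feb 16 2017

Gaps: 35, 28, 28, 35, 28 days — a mix of 28 and 35. Every date is a Thursday.
Each is the 3rd Thursday of its month.
December 2016 — 3rd Thursday is Dec 15 2016.
January 2017 — 3rd Thursday is Jan 19 2017.
3rd Thursday of February 2017: Feb 16 2017.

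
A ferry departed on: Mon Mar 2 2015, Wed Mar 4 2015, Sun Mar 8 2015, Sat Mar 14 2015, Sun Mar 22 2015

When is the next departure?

Intervals are 2, 4, 6, 8 days — an arithmetic progression with common difference 2.
Next gap: 10 days. Sun Mar 22 2015 + 10 days = Wed Apr 1 2015.

Wed Apr 1 2015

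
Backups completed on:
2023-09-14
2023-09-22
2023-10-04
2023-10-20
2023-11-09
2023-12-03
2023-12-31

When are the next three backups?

2024-02-01, 2024-03-08, 2024-04-17

The spacing grows by 4 each time: 8, 12, 16, 20, 24, 28 days.
Next gap: 32 days. 2023-12-31 + 32 days = 2024-02-01.
Next gap: 36 days. 2024-02-01 + 36 days = 2024-03-08.
Next gap: 40 days. 2024-03-08 + 40 days = 2024-04-17.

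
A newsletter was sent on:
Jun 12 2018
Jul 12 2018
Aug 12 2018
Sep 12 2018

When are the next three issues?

Oct 12 2018, Nov 12 2018, Dec 12 2018

The day-of-month is always 12 (30, 31, 31 days between events).
So this recurs on the 12th of each month.
October 2018: Oct 12 2018.
November 2018: Nov 12 2018.
December 2018: Dec 12 2018.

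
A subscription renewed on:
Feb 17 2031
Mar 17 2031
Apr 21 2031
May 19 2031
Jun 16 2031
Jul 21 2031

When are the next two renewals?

Aug 18 2031, Sep 15 2031

Gaps: 28, 35, 28, 28, 35 days — a mix of 28 and 35. Every date is a Monday.
Each is the 3rd Monday of its month.
3rd Monday of August 2031: Aug 18 2031.
September 2031 — 3rd Monday is Sep 15 2031.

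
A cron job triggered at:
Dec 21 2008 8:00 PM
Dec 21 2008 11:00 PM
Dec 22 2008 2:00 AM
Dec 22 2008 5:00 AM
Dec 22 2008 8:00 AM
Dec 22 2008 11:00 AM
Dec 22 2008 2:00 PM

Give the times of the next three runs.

Dec 22 2008 5:00 PM, Dec 22 2008 8:00 PM, Dec 22 2008 11:00 PM

Spacing: 3, 3, 3, 3, 3, 3 h — constant 3 h.
Dec 22 2008 2:00 PM + 3 h = Dec 22 2008 5:00 PM.
Dec 22 2008 5:00 PM + 3 h = Dec 22 2008 8:00 PM.
Dec 22 2008 8:00 PM + 3 h = Dec 22 2008 11:00 PM.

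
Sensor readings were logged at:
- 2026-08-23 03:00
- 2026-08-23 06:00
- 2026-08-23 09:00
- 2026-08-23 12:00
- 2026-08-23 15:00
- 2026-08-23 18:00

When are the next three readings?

Gaps: 3, 3, 3, 3, 3 hours — each event is 3 hours after the previous one.
2026-08-23 18:00 + 3 h = 2026-08-23 21:00.
2026-08-23 21:00 + 3 h = 2026-08-24 00:00.
2026-08-24 00:00 + 3 h = 2026-08-24 03:00.

2026-08-23 21:00, 2026-08-24 00:00, 2026-08-24 03:00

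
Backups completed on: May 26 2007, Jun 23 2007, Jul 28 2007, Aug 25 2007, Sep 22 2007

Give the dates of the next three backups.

Oct 27 2007, Nov 24 2007, Dec 22 2007

All dates are Saturdays, 28, 35, 28, 28 days apart.
Specifically, the 4th Saturday of each month.
October 2007 — 4th Saturday is Oct 27 2007.
4th Saturday of November 2007: Nov 24 2007.
4th Saturday of December 2007: Dec 22 2007.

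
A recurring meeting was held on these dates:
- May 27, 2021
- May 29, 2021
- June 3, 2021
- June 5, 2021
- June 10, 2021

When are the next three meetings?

The gap pattern 2, 5, 2, 5 repeats every 2 events.
These are the Thursdays and Saturdays of each week.
Next Saturday: June 12, 2021.
Next Thursday: June 17, 2021.
Next Saturday: June 19, 2021.

June 12, 2021; June 17, 2021; June 19, 2021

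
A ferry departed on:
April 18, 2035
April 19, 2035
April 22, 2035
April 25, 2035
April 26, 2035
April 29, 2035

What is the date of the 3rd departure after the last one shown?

The gap pattern 1, 3, 3, 1, 3 repeats every 3 events.
These are the Wednesdays, Thursdays and Sundays of each week.
Next Wednesday: May 2, 2035.
The following Thursday is May 3, 2035.
Next Sunday: May 6, 2035.

May 6, 2035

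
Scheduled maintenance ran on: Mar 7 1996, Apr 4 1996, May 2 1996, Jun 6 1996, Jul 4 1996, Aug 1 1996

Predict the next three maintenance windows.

All dates are Thursdays, 28, 28, 35, 28, 28 days apart.
Specifically, the 1st Thursday of each month.
September 1996 — 1st Thursday is Sep 5 1996.
October 1996 — 1st Thursday is Oct 3 1996.
November 1996 — 1st Thursday is Nov 7 1996.

Sep 5 1996, Oct 3 1996, Nov 7 1996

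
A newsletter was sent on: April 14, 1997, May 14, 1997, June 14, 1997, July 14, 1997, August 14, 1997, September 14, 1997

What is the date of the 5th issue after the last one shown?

February 14, 1998

Each date is the 14th; the gaps (30, 31, 30, 31, 31) track the month lengths.
The rule is the 14th of each month.
Next: October 1997 → October 14, 1997.
Next: November 1997 → November 14, 1997.
December 1997: December 14, 1997.
Next: January 1998 → January 14, 1998.
Next: February 1998 → February 14, 1998.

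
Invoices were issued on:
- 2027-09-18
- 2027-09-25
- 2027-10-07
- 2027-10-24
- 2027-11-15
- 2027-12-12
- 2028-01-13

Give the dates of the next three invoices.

2028-02-19, 2028-04-01, 2028-05-18

Gaps: 7, 12, 17, 22, 27, 32 days — each gap is 5 larger than the previous one.
Next gap: 37 days. 2028-01-13 + 37 days = 2028-02-19.
Next gap: 42 days. 2028-02-19 + 42 days = 2028-04-01.
Next gap: 47 days. 2028-04-01 + 47 days = 2028-05-18.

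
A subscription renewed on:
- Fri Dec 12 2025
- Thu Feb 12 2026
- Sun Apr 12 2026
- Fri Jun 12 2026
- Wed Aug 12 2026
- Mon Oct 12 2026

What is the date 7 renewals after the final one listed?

Sun Dec 12 2027

Gaps: 62, 59, 61, 61, 61 days — not constant. Every event is on the 12th of the month.
Pattern: the 12th of every 2 months.
December 2026: Sat Dec 12 2026.
February 2027: Fri Feb 12 2027.
April 2027: Mon Apr 12 2027.
Next: June 2027 → Sat Jun 12 2027.
Next: August 2027 → Thu Aug 12 2027.
October 2027: Tue Oct 12 2027.
December 2027: Sun Dec 12 2027.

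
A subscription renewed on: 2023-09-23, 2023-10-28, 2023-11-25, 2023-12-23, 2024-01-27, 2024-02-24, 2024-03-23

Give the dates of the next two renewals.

2024-04-27, 2024-05-25

Gaps: 35, 28, 28, 35, 28, 28 days — a mix of 28 and 35. Every date is a Saturday.
Each is the 4th Saturday of its month.
4th Saturday of April 2024: 2024-04-27.
May 2024 — 4th Saturday is 2024-05-25.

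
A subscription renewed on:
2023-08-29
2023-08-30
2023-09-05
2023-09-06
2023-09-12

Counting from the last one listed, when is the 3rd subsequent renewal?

Every event lands on a Tuesday or Wednesday (gaps cycle 1, 6, 1, 6).
So the schedule is: every Tuesday and Wednesday.
Next Wednesday: 2023-09-13.
The following Tuesday is 2023-09-19.
Next Wednesday: 2023-09-20.

2023-09-20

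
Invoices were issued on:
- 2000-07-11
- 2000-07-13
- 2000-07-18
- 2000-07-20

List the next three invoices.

2000-07-25, 2000-07-27, 2000-08-01

Every event lands on a Tuesday or Thursday (gaps cycle 2, 5, 2).
So the schedule is: every Tuesday and Thursday.
The following Tuesday is 2000-07-25.
Next Thursday: 2000-07-27.
The following Tuesday is 2000-08-01.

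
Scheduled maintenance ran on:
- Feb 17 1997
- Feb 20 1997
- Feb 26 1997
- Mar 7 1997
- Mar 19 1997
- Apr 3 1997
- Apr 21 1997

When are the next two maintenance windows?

Gaps: 3, 6, 9, 12, 15, 18 days — each gap is 3 larger than the previous one.
Next gap: 21 days. Apr 21 1997 + 21 days = May 12 1997.
Next gap: 24 days. May 12 1997 + 24 days = Jun 5 1997.

May 12 1997, Jun 5 1997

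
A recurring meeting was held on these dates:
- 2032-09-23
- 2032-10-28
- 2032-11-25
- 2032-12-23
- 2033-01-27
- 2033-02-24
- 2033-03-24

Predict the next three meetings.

2033-04-28, 2033-05-26, 2033-06-23

All dates are Thursdays, 35, 28, 28, 35, 28, 28 days apart.
Specifically, the 4th Thursday of each month.
4th Thursday of April 2033: 2033-04-28.
May 2033 — 4th Thursday is 2033-05-26.
June 2033 — 4th Thursday is 2033-06-23.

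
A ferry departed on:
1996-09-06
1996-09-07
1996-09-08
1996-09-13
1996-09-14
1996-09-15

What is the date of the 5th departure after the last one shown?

1996-09-28

The gap pattern 1, 1, 5, 1, 1 repeats every 3 events.
These are the Fridays, Saturdays and Sundays of each week.
The following Friday is 1996-09-20.
Next Saturday: 1996-09-21.
The following Sunday is 1996-09-22.
Next Friday: 1996-09-27.
The following Saturday is 1996-09-28.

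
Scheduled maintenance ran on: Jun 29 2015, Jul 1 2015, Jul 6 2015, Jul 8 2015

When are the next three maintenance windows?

Every event lands on a Monday or Wednesday (gaps cycle 2, 5, 2).
So the schedule is: every Monday and Wednesday.
Next Monday: Jul 13 2015.
Next Wednesday: Jul 15 2015.
Next Monday: Jul 20 2015.

Jul 13 2015, Jul 15 2015, Jul 20 2015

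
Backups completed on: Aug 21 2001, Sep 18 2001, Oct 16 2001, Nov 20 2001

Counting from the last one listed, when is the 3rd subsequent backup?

Feb 19 2002

Gaps: 28, 28, 35 days — a mix of 28 and 35. Every date is a Tuesday.
Each is the 3rd Tuesday of its month.
December 2001 — 3rd Tuesday is Dec 18 2001.
January 2002 — 3rd Tuesday is Jan 15 2002.
3rd Tuesday of February 2002: Feb 19 2002.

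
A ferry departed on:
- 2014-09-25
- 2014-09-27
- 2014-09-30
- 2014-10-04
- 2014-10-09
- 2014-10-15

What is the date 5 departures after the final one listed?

Gaps: 2, 3, 4, 5, 6 days — each gap is 1 larger than the previous one.
Next gap: 7 days. 2014-10-15 + 7 days = 2014-10-22.
Next gap: 8 days. 2014-10-22 + 8 days = 2014-10-30.
Next gap: 9 days. 2014-10-30 + 9 days = 2014-11-08.
Next gap: 10 days. 2014-11-08 + 10 days = 2014-11-18.
Next gap: 11 days. 2014-11-18 + 11 days = 2014-11-29.

2014-11-29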